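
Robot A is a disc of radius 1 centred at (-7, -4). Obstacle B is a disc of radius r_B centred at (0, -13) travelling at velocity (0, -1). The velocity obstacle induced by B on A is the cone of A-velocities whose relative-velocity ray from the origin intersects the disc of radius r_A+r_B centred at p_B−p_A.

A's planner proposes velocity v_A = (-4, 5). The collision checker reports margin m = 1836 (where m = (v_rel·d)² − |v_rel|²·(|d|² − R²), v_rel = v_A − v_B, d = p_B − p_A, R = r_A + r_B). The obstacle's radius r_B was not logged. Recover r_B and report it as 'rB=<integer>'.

m = 1836
d = (7, -9);  v_rel = (-4, 6),  |v_rel|² = 52
v_rel×d = (-4)·(-9) − (6)·(7) = -6
since m = R²·52 − (-6)²:  R² = (36 + 1836) / 52 = 36
R = √36 = 6  ⇒  r_B = 6 − 1 = 5

rB=5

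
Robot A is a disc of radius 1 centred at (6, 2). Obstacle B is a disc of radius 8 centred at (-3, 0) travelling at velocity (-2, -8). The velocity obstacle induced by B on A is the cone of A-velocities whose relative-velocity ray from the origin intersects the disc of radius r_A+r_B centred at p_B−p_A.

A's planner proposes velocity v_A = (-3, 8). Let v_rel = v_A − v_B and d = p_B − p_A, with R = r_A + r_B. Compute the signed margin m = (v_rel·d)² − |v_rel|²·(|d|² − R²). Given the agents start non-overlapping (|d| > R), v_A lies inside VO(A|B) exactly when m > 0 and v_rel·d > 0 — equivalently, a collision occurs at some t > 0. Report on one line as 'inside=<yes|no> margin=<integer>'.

d = (-9, -2),  |d|² = 85;  R = 1+8 = 9,  c = 85−9² = 4
v_rel = (-1, 16),  |v_rel|² = 257;  v_rel·d = (-1)·(-9) + (16)·(-2) = -23
257·t² + 46·t + 4 = 0  ⇒  m = (-23)² − 257·4 = -499
m = -499 < 0,  v_rel·d = -23 < 0  ⇒  outside

inside=no margin=-499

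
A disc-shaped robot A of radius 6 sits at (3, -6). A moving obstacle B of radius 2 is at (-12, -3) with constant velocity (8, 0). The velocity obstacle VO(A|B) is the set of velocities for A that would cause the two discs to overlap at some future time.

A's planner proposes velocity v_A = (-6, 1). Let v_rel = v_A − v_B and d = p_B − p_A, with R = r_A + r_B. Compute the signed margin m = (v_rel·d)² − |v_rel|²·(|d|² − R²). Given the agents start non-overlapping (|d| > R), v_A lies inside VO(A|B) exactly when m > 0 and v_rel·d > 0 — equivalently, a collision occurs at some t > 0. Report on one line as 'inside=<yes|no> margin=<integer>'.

d = (-15, 3),  |d|² = 234;  R = 6+2 = 8,  c = 234−8² = 170
v_rel = (-14, 1),  |v_rel|² = 197;  v_rel·d = (-14)·(-15) + (1)·(3) = 213
197·t² − 426·t + 170 = 0  ⇒  m = 213² − 197·170 = 11879
m = 11879 > 0,  v_rel·d = 213 > 0  ⇒  inside

inside=yes margin=11879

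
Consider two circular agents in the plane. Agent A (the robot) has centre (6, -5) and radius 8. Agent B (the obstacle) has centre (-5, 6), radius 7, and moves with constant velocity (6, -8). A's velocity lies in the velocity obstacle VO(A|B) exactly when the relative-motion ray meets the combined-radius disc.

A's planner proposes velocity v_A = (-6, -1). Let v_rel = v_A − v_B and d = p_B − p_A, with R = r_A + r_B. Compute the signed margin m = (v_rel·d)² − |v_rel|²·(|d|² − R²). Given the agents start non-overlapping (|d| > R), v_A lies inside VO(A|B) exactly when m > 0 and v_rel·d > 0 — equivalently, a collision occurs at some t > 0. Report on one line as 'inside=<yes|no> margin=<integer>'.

d = (-11, 11),  |d|² = 242;  R = 8+7 = 15,  c = 242−15² = 17
v_rel = (-12, 7),  |v_rel|² = 193;  v_rel·d = (-12)·(-11) + (7)·(11) = 209
193·t² − 418·t + 17 = 0  ⇒  m = 209² − 193·17 = 40400
m = 40400 > 0,  v_rel·d = 209 > 0  ⇒  inside

inside=yes margin=40400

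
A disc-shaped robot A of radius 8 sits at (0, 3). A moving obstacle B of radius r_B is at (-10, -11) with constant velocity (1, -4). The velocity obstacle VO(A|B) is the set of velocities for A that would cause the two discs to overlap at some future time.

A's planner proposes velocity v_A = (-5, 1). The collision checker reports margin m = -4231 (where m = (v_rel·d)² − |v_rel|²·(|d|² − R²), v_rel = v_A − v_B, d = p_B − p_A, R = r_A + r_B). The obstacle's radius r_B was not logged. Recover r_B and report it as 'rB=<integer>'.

m = -4231
d = (-10, -14);  v_rel = (-6, 5),  |v_rel|² = 61
v_rel×d = (-6)·(-14) − (5)·(-10) = 134
since m = R²·61 − 134²:  R² = (17956 + -4231) / 61 = 225
R = √225 = 15  ⇒  r_B = 15 − 8 = 7

rB=7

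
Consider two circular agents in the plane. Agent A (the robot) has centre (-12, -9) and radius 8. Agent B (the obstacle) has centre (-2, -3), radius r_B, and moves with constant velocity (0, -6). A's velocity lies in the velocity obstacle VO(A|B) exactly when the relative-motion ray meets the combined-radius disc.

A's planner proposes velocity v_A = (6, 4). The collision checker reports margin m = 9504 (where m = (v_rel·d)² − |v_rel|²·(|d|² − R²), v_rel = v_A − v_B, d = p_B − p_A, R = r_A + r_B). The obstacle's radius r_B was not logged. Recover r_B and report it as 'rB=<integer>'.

m = 9504
d = (10, 6);  v_rel = (6, 10),  |v_rel|² = 136
v_rel×d = (6)·(6) − (10)·(10) = -64
since m = R²·136 − (-64)²:  R² = (4096 + 9504) / 136 = 100
R = √100 = 10  ⇒  r_B = 10 − 8 = 2

rB=2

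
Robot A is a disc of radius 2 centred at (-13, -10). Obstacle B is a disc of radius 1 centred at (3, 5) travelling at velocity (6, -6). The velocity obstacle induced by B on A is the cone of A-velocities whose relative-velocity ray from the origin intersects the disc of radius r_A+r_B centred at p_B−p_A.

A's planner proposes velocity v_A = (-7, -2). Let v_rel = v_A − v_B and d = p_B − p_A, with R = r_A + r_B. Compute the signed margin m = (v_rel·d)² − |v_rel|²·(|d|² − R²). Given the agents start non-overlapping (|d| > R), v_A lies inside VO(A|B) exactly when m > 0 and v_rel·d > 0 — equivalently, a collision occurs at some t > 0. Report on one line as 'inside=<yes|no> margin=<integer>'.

d = (16, 15),  |d|² = 481;  R = 2+1 = 3,  c = 481−3² = 472
v_rel = (-13, 4),  |v_rel|² = 185;  v_rel·d = (-13)·(16) + (4)·(15) = -148
185·t² + 296·t + 472 = 0  ⇒  m = (-148)² − 185·472 = -65416
m = -65416 < 0,  v_rel·d = -148 < 0  ⇒  outside

inside=no margin=-65416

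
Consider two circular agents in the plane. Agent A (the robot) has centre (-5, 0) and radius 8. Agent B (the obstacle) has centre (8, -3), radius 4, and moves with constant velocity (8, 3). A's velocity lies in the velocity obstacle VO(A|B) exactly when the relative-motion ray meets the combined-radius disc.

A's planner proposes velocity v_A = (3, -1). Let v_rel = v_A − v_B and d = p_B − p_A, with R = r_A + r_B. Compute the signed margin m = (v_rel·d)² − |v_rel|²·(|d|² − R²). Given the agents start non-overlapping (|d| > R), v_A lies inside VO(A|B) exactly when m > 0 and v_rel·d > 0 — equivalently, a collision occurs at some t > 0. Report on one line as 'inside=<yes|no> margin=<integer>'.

d = (13, -3),  |d|² = 178;  R = 8+4 = 12,  c = 178−12² = 34
v_rel = (-5, -4),  |v_rel|² = 41;  v_rel·d = (-5)·(13) + (-4)·(-3) = -53
41·t² + 106·t + 34 = 0  ⇒  m = (-53)² − 41·34 = 1415
m = 1415 > 0,  v_rel·d = -53 < 0  ⇒  outside

inside=no margin=1415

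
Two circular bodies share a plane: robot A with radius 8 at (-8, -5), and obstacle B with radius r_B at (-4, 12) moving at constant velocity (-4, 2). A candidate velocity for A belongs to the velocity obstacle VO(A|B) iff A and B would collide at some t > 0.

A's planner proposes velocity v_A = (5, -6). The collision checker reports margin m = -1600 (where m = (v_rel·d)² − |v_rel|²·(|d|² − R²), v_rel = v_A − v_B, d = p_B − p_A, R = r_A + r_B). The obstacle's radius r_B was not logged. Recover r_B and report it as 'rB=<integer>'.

m = -1600
d = (4, 17);  v_rel = (9, -8),  |v_rel|² = 145
v_rel×d = (9)·(17) − (-8)·(4) = 185
since m = R²·145 − 185²:  R² = (34225 + -1600) / 145 = 225
R = √225 = 15  ⇒  r_B = 15 − 8 = 7

rB=7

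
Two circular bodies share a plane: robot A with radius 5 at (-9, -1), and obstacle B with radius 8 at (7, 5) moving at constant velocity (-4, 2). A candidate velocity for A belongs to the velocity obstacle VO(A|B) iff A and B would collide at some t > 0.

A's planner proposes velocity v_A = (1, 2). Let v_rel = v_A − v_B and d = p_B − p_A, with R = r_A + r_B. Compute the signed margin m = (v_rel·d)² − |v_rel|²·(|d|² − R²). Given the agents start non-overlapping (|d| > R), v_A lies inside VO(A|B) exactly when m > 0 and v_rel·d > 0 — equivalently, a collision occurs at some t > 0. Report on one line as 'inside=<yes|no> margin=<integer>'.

d = (16, 6),  |d|² = 292;  R = 5+8 = 13,  c = 292−13² = 123
v_rel = (5, 0),  |v_rel|² = 25;  v_rel·d = (5)·(16) + (0)·(6) = 80
25·t² − 160·t + 123 = 0  ⇒  m = 80² − 25·123 = 3325
m = 3325 > 0,  v_rel·d = 80 > 0  ⇒  inside

inside=yes margin=3325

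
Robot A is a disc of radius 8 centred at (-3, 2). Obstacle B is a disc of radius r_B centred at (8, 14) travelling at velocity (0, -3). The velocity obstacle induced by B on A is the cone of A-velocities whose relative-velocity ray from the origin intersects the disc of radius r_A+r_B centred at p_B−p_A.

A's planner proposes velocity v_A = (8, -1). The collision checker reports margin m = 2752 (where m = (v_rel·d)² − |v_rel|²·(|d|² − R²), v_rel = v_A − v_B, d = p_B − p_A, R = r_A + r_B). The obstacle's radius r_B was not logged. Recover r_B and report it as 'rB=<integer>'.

m = 2752
d = (11, 12);  v_rel = (8, 2),  |v_rel|² = 68
v_rel×d = (8)·(12) − (2)·(11) = 74
since m = R²·68 − 74²:  R² = (5476 + 2752) / 68 = 121
R = √121 = 11  ⇒  r_B = 11 − 8 = 3

rB=3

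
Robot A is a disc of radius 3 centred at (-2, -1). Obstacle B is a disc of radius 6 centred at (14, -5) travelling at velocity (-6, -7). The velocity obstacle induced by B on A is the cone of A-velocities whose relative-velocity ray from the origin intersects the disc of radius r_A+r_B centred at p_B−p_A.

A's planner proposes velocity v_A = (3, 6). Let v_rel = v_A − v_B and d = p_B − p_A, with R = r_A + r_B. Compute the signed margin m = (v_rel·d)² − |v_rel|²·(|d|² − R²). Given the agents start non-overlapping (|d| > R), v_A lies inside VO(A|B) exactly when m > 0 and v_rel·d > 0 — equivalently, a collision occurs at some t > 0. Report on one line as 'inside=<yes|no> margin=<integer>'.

d = (16, -4),  |d|² = 272;  R = 3+6 = 9,  c = 272−9² = 191
v_rel = (9, 13),  |v_rel|² = 250;  v_rel·d = (9)·(16) + (13)·(-4) = 92
250·t² − 184·t + 191 = 0  ⇒  m = 92² − 250·191 = -39286
m = -39286 < 0,  v_rel·d = 92 > 0  ⇒  outside

inside=no margin=-39286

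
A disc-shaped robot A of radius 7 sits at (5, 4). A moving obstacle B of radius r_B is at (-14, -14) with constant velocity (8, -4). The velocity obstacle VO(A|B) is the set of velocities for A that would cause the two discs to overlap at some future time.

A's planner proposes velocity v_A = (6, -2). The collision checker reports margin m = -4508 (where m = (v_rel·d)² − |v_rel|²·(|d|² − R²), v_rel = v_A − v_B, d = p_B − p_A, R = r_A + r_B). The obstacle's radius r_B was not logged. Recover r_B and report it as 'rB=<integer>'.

m = -4508
d = (-19, -18);  v_rel = (-2, 2),  |v_rel|² = 8
v_rel×d = (-2)·(-18) − (2)·(-19) = 74
since m = R²·8 − 74²:  R² = (5476 + -4508) / 8 = 121
R = √121 = 11  ⇒  r_B = 11 − 7 = 4

rB=4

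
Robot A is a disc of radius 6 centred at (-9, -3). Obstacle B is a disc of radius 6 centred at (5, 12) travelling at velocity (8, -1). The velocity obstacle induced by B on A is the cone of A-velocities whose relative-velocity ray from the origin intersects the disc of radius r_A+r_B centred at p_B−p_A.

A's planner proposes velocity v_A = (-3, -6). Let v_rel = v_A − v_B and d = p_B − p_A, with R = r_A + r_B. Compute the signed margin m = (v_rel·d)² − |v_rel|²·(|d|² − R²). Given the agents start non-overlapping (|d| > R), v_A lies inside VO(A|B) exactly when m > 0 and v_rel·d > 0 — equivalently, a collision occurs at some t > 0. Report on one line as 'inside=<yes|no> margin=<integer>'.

d = (14, 15),  |d|² = 421;  R = 6+6 = 12,  c = 421−12² = 277
v_rel = (-11, -5),  |v_rel|² = 146;  v_rel·d = (-11)·(14) + (-5)·(15) = -229
146·t² + 458·t + 277 = 0  ⇒  m = (-229)² − 146·277 = 11999
m = 11999 > 0,  v_rel·d = -229 < 0  ⇒  outside

inside=no margin=11999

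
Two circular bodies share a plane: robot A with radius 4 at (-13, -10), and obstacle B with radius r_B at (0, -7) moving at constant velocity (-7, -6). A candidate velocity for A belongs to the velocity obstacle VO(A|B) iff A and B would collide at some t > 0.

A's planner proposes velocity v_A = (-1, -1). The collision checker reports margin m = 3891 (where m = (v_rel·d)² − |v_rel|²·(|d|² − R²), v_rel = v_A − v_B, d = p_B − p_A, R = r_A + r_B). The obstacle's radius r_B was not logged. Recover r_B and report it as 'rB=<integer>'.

m = 3891
d = (13, 3);  v_rel = (6, 5),  |v_rel|² = 61
v_rel×d = (6)·(3) − (5)·(13) = -47
since m = R²·61 − (-47)²:  R² = (2209 + 3891) / 61 = 100
R = √100 = 10  ⇒  r_B = 10 − 4 = 6

rB=6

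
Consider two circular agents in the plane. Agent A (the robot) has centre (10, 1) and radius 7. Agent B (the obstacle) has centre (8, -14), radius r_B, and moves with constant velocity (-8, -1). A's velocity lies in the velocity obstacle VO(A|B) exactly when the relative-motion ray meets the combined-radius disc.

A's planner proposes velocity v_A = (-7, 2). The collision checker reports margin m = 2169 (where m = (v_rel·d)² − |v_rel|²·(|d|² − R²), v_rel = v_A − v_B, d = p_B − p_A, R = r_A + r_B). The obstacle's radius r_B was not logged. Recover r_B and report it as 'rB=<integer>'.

m = 2169
d = (-2, -15);  v_rel = (1, 3),  |v_rel|² = 10
v_rel×d = (1)·(-15) − (3)·(-2) = -9
since m = R²·10 − (-9)²:  R² = (81 + 2169) / 10 = 225
R = √225 = 15  ⇒  r_B = 15 − 7 = 8

rB=8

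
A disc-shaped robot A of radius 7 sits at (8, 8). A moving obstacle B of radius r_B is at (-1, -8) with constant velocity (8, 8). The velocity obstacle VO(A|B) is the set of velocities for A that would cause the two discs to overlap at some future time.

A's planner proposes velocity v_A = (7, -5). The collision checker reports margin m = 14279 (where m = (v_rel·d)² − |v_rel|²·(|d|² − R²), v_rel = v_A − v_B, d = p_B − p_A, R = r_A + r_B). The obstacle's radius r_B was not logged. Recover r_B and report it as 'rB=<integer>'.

m = 14279
d = (-9, -16);  v_rel = (-1, -13),  |v_rel|² = 170
v_rel×d = (-1)·(-16) − (-13)·(-9) = -101
since m = R²·170 − (-101)²:  R² = (10201 + 14279) / 170 = 144
R = √144 = 12  ⇒  r_B = 12 − 7 = 5

rB=5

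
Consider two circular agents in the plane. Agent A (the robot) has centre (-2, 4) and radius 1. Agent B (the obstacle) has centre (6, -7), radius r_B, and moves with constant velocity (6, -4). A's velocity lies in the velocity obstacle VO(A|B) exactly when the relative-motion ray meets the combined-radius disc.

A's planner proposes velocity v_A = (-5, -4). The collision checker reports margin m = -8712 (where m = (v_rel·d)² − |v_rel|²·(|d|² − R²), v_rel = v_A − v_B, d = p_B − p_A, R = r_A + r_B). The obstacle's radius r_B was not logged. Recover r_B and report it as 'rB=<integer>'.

m = -8712
d = (8, -11);  v_rel = (-11, 0),  |v_rel|² = 121
v_rel×d = (-11)·(-11) − (0)·(8) = 121
since m = R²·121 − 121²:  R² = (14641 + -8712) / 121 = 49
R = √49 = 7  ⇒  r_B = 7 − 1 = 6

rB=6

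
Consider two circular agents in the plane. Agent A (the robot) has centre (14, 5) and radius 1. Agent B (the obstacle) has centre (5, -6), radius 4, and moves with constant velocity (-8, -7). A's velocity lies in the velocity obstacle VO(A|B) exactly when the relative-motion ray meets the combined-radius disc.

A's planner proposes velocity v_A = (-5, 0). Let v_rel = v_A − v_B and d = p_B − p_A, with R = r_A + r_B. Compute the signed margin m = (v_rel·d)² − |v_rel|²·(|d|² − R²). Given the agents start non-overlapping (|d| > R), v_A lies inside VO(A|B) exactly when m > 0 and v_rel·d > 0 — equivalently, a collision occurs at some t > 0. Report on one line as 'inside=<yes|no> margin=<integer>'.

d = (-9, -11),  |d|² = 202;  R = 1+4 = 5,  c = 202−5² = 177
v_rel = (3, 7),  |v_rel|² = 58;  v_rel·d = (3)·(-9) + (7)·(-11) = -104
58·t² + 208·t + 177 = 0  ⇒  m = (-104)² − 58·177 = 550
m = 550 > 0,  v_rel·d = -104 < 0  ⇒  outside

inside=no margin=550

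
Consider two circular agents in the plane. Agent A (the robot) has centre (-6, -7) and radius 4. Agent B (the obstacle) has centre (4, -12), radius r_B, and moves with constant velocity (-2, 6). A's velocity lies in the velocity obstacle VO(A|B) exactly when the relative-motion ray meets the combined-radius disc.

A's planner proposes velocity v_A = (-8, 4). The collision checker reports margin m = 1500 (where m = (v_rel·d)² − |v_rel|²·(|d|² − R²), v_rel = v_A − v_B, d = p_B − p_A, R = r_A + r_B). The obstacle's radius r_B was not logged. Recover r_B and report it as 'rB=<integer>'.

m = 1500
d = (10, -5);  v_rel = (-6, -2),  |v_rel|² = 40
v_rel×d = (-6)·(-5) − (-2)·(10) = 50
since m = R²·40 − 50²:  R² = (2500 + 1500) / 40 = 100
R = √100 = 10  ⇒  r_B = 10 − 4 = 6

rB=6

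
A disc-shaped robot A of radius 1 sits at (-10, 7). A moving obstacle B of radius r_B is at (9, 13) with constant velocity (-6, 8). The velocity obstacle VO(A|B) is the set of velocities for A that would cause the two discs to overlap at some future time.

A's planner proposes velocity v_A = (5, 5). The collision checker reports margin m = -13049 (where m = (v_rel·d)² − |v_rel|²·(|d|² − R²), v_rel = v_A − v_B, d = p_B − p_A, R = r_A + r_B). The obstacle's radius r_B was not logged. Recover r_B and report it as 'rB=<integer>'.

m = -13049
d = (19, 6);  v_rel = (11, -3),  |v_rel|² = 130
v_rel×d = (11)·(6) − (-3)·(19) = 123
since m = R²·130 − 123²:  R² = (15129 + -13049) / 130 = 16
R = √16 = 4  ⇒  r_B = 4 − 1 = 3

rB=3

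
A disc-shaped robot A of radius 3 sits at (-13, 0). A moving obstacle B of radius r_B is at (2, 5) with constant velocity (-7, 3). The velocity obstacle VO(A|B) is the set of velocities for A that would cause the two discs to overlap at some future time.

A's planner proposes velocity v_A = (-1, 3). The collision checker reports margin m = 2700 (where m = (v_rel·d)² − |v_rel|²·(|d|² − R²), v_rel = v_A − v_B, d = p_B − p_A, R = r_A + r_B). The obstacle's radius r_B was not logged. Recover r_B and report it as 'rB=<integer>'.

m = 2700
d = (15, 5);  v_rel = (6, 0),  |v_rel|² = 36
v_rel×d = (6)·(5) − (0)·(15) = 30
since m = R²·36 − 30²:  R² = (900 + 2700) / 36 = 100
R = √100 = 10  ⇒  r_B = 10 − 3 = 7

rB=7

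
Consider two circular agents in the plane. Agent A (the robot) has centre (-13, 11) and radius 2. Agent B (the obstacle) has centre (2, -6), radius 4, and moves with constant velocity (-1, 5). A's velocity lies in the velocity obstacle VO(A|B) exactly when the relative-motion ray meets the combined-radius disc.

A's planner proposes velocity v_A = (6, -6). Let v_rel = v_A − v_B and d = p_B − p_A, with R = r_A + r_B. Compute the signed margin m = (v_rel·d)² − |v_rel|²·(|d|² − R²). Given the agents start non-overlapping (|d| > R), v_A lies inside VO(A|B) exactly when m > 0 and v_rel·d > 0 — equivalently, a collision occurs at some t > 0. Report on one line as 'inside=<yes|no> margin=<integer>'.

d = (15, -17),  |d|² = 514;  R = 2+4 = 6,  c = 514−6² = 478
v_rel = (7, -11),  |v_rel|² = 170;  v_rel·d = (7)·(15) + (-11)·(-17) = 292
170·t² − 584·t + 478 = 0  ⇒  m = 292² − 170·478 = 4004
m = 4004 > 0,  v_rel·d = 292 > 0  ⇒  inside

inside=yes margin=4004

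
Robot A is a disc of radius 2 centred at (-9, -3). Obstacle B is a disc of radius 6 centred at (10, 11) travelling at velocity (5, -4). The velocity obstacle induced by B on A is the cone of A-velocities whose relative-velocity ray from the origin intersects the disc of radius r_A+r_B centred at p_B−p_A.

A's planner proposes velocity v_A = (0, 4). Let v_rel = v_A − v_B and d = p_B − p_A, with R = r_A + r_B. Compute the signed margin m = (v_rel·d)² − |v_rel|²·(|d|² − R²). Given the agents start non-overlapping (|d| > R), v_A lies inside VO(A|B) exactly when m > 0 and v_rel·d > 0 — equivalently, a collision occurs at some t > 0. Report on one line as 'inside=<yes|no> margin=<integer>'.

d = (19, 14),  |d|² = 557;  R = 2+6 = 8,  c = 557−8² = 493
v_rel = (-5, 8),  |v_rel|² = 89;  v_rel·d = (-5)·(19) + (8)·(14) = 17
89·t² − 34·t + 493 = 0  ⇒  m = 17² − 89·493 = -43588
m = -43588 < 0,  v_rel·d = 17 > 0  ⇒  outside

inside=no margin=-43588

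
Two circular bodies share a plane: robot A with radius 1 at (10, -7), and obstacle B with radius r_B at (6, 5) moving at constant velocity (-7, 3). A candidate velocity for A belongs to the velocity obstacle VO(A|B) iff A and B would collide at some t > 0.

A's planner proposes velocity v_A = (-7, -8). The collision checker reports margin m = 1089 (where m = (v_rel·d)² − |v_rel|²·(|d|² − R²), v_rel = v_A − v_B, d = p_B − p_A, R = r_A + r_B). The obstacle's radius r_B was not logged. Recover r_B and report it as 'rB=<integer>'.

m = 1089
d = (-4, 12);  v_rel = (0, -11),  |v_rel|² = 121
v_rel×d = (0)·(12) − (-11)·(-4) = -44
since m = R²·121 − (-44)²:  R² = (1936 + 1089) / 121 = 25
R = √25 = 5  ⇒  r_B = 5 − 1 = 4

rB=4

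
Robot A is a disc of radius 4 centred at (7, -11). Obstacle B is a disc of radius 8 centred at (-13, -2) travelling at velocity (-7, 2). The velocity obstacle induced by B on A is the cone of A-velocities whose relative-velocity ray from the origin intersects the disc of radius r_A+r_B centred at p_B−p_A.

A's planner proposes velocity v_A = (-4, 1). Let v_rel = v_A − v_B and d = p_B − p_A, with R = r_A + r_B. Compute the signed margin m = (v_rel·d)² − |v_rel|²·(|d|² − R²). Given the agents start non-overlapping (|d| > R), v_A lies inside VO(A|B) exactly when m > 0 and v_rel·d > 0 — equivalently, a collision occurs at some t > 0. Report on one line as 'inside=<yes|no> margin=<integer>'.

d = (-20, 9),  |d|² = 481;  R = 4+8 = 12,  c = 481−12² = 337
v_rel = (3, -1),  |v_rel|² = 10;  v_rel·d = (3)·(-20) + (-1)·(9) = -69
10·t² + 138·t + 337 = 0  ⇒  m = (-69)² − 10·337 = 1391
m = 1391 > 0,  v_rel·d = -69 < 0  ⇒  outside

inside=no margin=1391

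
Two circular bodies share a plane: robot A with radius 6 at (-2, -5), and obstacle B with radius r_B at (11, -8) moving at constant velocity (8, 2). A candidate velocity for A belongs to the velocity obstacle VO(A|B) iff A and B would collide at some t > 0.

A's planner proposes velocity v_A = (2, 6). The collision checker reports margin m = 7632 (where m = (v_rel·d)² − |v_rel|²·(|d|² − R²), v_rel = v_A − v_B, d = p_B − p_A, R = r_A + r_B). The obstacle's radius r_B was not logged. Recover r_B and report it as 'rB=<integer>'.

m = 7632
d = (13, -3);  v_rel = (-6, 4),  |v_rel|² = 52
v_rel×d = (-6)·(-3) − (4)·(13) = -34
since m = R²·52 − (-34)²:  R² = (1156 + 7632) / 52 = 169
R = √169 = 13  ⇒  r_B = 13 − 6 = 7

rB=7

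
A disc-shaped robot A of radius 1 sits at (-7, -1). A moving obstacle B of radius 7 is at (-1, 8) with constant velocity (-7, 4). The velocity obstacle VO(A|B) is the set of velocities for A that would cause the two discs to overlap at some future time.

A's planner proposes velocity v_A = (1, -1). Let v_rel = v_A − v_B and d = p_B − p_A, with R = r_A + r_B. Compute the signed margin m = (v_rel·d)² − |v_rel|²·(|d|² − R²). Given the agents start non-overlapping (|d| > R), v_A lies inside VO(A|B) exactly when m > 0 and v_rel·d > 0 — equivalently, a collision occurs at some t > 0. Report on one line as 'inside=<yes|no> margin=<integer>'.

d = (6, 9),  |d|² = 117;  R = 1+7 = 8,  c = 117−8² = 53
v_rel = (8, -5),  |v_rel|² = 89;  v_rel·d = (8)·(6) + (-5)·(9) = 3
89·t² − 6·t + 53 = 0  ⇒  m = 3² − 89·53 = -4708
m = -4708 < 0,  v_rel·d = 3 > 0  ⇒  outside

inside=no margin=-4708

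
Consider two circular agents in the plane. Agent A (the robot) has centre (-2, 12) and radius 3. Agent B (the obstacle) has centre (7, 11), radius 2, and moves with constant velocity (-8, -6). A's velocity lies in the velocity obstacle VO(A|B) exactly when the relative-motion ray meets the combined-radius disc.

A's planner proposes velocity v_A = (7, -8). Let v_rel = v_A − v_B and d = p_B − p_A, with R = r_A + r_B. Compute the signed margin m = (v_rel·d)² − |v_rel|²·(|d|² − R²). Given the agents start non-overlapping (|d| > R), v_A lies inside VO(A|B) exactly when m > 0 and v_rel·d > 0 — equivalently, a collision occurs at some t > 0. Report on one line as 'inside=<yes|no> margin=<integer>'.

d = (9, -1),  |d|² = 82;  R = 3+2 = 5,  c = 82−5² = 57
v_rel = (15, -2),  |v_rel|² = 229;  v_rel·d = (15)·(9) + (-2)·(-1) = 137
229·t² − 274·t + 57 = 0  ⇒  m = 137² − 229·57 = 5716
m = 5716 > 0,  v_rel·d = 137 > 0  ⇒  inside

inside=yes margin=5716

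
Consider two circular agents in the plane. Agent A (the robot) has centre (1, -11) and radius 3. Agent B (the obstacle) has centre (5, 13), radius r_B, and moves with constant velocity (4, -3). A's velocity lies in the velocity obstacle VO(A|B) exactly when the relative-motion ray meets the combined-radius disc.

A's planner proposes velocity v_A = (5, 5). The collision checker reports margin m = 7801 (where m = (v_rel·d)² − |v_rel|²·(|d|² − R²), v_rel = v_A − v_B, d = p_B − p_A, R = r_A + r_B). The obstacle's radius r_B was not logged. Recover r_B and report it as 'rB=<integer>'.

m = 7801
d = (4, 24);  v_rel = (1, 8),  |v_rel|² = 65
v_rel×d = (1)·(24) − (8)·(4) = -8
since m = R²·65 − (-8)²:  R² = (64 + 7801) / 65 = 121
R = √121 = 11  ⇒  r_B = 11 − 3 = 8

rB=8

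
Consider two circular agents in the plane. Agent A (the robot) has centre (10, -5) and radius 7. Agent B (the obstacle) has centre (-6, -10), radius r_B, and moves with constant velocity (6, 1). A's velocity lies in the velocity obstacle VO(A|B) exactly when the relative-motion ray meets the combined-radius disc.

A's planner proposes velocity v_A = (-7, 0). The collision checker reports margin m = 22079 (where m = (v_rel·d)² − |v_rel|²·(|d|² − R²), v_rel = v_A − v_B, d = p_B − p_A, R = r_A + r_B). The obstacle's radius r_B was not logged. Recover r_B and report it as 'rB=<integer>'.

m = 22079
d = (-16, -5);  v_rel = (-13, -1),  |v_rel|² = 170
v_rel×d = (-13)·(-5) − (-1)·(-16) = 49
since m = R²·170 − 49²:  R² = (2401 + 22079) / 170 = 144
R = √144 = 12  ⇒  r_B = 12 − 7 = 5

rB=5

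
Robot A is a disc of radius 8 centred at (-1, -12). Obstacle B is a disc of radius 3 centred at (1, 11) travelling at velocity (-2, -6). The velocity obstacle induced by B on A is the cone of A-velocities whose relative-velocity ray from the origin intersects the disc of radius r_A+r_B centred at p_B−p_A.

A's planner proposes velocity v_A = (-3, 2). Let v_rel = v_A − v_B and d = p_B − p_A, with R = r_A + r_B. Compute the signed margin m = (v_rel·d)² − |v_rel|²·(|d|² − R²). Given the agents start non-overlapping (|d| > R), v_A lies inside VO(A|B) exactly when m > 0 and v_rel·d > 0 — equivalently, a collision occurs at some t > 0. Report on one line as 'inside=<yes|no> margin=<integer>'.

d = (2, 23),  |d|² = 533;  R = 8+3 = 11,  c = 533−11² = 412
v_rel = (-1, 8),  |v_rel|² = 65;  v_rel·d = (-1)·(2) + (8)·(23) = 182
65·t² − 364·t + 412 = 0  ⇒  m = 182² − 65·412 = 6344
m = 6344 > 0,  v_rel·d = 182 > 0  ⇒  inside

inside=yes margin=6344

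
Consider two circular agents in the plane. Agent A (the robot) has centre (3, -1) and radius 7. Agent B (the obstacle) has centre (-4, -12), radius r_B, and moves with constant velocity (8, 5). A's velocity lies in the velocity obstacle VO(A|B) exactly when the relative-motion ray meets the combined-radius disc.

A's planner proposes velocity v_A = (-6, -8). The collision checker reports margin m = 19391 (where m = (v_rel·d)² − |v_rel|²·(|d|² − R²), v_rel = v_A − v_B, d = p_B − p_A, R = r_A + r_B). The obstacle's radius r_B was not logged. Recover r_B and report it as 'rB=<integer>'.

m = 19391
d = (-7, -11);  v_rel = (-14, -13),  |v_rel|² = 365
v_rel×d = (-14)·(-11) − (-13)·(-7) = 63
since m = R²·365 − 63²:  R² = (3969 + 19391) / 365 = 64
R = √64 = 8  ⇒  r_B = 8 − 7 = 1

rB=1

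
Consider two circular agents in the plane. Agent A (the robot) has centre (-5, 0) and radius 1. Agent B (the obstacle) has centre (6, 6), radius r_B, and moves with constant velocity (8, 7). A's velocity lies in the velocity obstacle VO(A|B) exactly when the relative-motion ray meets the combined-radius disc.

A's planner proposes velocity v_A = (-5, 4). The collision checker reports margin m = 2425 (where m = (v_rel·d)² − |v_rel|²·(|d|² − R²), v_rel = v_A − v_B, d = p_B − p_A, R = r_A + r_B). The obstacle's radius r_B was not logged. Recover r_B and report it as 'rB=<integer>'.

m = 2425
d = (11, 6);  v_rel = (-13, -3),  |v_rel|² = 178
v_rel×d = (-13)·(6) − (-3)·(11) = -45
since m = R²·178 − (-45)²:  R² = (2025 + 2425) / 178 = 25
R = √25 = 5  ⇒  r_B = 5 − 1 = 4

rB=4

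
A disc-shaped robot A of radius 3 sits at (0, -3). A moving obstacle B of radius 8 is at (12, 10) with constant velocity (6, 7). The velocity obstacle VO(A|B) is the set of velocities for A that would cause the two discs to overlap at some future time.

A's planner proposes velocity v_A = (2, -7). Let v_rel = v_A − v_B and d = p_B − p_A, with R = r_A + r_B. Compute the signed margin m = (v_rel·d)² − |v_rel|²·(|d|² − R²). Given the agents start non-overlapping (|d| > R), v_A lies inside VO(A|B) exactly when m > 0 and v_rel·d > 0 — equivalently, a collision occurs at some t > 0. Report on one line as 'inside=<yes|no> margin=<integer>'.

d = (12, 13),  |d|² = 313;  R = 3+8 = 11,  c = 313−11² = 192
v_rel = (-4, -14),  |v_rel|² = 212;  v_rel·d = (-4)·(12) + (-14)·(13) = -230
212·t² + 460·t + 192 = 0  ⇒  m = (-230)² − 212·192 = 12196
m = 12196 > 0,  v_rel·d = -230 < 0  ⇒  outside

inside=no margin=12196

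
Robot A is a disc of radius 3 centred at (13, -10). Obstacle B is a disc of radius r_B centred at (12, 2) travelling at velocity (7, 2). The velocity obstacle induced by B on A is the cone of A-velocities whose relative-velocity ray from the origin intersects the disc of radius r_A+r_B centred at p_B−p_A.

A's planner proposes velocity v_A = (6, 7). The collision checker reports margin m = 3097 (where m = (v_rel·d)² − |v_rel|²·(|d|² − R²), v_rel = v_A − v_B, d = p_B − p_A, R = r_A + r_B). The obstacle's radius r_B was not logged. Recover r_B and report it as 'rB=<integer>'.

m = 3097
d = (-1, 12);  v_rel = (-1, 5),  |v_rel|² = 26
v_rel×d = (-1)·(12) − (5)·(-1) = -7
since m = R²·26 − (-7)²:  R² = (49 + 3097) / 26 = 121
R = √121 = 11  ⇒  r_B = 11 − 3 = 8

rB=8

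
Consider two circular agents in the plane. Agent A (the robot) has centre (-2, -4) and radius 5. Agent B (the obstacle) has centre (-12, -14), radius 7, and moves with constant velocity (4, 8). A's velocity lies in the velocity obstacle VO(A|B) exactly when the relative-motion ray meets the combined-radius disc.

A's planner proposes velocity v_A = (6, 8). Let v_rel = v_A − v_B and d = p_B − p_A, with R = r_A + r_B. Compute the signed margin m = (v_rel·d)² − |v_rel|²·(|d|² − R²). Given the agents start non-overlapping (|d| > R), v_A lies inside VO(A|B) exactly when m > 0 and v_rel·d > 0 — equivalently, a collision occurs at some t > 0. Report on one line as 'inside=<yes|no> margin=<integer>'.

d = (-10, -10),  |d|² = 200;  R = 5+7 = 12,  c = 200−12² = 56
v_rel = (2, 0),  |v_rel|² = 4;  v_rel·d = (2)·(-10) + (0)·(-10) = -20
4·t² + 40·t + 56 = 0  ⇒  m = (-20)² − 4·56 = 176
m = 176 > 0,  v_rel·d = -20 < 0  ⇒  outside

inside=no margin=176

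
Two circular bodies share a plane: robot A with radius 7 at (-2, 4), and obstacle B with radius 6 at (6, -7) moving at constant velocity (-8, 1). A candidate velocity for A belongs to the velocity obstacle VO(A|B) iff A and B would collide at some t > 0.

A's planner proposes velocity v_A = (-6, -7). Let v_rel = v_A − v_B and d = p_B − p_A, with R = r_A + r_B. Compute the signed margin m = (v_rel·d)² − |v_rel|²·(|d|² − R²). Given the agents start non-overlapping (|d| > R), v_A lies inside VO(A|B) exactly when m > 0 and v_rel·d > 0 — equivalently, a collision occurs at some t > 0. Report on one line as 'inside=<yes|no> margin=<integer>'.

d = (8, -11),  |d|² = 185;  R = 7+6 = 13,  c = 185−13² = 16
v_rel = (2, -8),  |v_rel|² = 68;  v_rel·d = (2)·(8) + (-8)·(-11) = 104
68·t² − 208·t + 16 = 0  ⇒  m = 104² − 68·16 = 9728
m = 9728 > 0,  v_rel·d = 104 > 0  ⇒  inside

inside=yes margin=9728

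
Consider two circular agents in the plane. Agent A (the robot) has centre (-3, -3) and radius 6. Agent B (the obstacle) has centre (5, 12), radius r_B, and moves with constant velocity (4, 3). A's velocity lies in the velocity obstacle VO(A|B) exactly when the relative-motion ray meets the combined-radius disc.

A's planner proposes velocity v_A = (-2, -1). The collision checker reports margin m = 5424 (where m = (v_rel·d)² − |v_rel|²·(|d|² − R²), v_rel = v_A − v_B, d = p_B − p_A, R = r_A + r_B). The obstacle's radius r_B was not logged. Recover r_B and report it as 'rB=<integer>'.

m = 5424
d = (8, 15);  v_rel = (-6, -4),  |v_rel|² = 52
v_rel×d = (-6)·(15) − (-4)·(8) = -58
since m = R²·52 − (-58)²:  R² = (3364 + 5424) / 52 = 169
R = √169 = 13  ⇒  r_B = 13 − 6 = 7

rB=7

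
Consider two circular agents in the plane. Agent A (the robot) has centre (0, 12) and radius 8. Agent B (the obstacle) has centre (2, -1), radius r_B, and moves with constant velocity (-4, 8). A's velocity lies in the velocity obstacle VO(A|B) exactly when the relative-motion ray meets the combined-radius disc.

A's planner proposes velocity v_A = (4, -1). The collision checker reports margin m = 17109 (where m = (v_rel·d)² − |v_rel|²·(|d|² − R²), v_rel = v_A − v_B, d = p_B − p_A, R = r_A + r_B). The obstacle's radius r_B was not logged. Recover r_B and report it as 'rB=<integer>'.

m = 17109
d = (2, -13);  v_rel = (8, -9),  |v_rel|² = 145
v_rel×d = (8)·(-13) − (-9)·(2) = -86
since m = R²·145 − (-86)²:  R² = (7396 + 17109) / 145 = 169
R = √169 = 13  ⇒  r_B = 13 − 8 = 5

rB=5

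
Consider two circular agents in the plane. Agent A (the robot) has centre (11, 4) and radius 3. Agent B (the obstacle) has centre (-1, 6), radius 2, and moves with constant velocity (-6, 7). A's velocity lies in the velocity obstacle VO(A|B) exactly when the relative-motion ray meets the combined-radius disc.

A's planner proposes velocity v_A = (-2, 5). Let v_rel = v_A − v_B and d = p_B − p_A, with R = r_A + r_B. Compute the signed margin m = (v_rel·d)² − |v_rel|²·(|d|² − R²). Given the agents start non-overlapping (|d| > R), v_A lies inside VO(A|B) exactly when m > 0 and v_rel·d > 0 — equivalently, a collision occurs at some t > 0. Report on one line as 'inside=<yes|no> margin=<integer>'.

d = (-12, 2),  |d|² = 148;  R = 3+2 = 5,  c = 148−5² = 123
v_rel = (4, -2),  |v_rel|² = 20;  v_rel·d = (4)·(-12) + (-2)·(2) = -52
20·t² + 104·t + 123 = 0  ⇒  m = (-52)² − 20·123 = 244
m = 244 > 0,  v_rel·d = -52 < 0  ⇒  outside

inside=no margin=244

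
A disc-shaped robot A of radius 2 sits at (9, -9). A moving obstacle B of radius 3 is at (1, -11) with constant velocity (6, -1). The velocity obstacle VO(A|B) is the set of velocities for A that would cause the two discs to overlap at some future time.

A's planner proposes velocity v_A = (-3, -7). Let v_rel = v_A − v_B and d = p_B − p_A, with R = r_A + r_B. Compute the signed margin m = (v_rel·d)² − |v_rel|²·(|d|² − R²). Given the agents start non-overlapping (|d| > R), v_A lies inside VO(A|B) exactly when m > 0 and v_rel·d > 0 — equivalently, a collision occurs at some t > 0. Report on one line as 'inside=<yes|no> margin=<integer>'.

d = (-8, -2),  |d|² = 68;  R = 2+3 = 5,  c = 68−5² = 43
v_rel = (-9, -6),  |v_rel|² = 117;  v_rel·d = (-9)·(-8) + (-6)·(-2) = 84
117·t² − 168·t + 43 = 0  ⇒  m = 84² − 117·43 = 2025
m = 2025 > 0,  v_rel·d = 84 > 0  ⇒  inside

inside=yes margin=2025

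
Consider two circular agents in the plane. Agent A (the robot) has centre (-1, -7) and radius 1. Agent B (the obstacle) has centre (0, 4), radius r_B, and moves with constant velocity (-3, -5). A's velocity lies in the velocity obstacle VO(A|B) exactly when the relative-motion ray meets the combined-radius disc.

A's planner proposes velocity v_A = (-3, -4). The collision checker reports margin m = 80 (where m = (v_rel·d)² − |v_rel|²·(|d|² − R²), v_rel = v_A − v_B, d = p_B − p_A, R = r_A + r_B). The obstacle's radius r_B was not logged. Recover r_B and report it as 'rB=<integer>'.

m = 80
d = (1, 11);  v_rel = (0, 1),  |v_rel|² = 1
v_rel×d = (0)·(11) − (1)·(1) = -1
since m = R²·1 − (-1)²:  R² = (1 + 80) / 1 = 81
R = √81 = 9  ⇒  r_B = 9 − 1 = 8

rB=8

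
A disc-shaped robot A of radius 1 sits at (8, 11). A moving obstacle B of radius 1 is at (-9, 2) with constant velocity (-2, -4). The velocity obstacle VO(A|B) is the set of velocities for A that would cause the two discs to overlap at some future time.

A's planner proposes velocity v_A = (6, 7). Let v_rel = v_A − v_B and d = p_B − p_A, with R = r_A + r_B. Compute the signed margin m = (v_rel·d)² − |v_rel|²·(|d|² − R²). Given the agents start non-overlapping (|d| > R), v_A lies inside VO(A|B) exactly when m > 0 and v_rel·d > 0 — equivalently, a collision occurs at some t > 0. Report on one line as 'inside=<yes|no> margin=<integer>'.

d = (-17, -9),  |d|² = 370;  R = 1+1 = 2,  c = 370−2² = 366
v_rel = (8, 11),  |v_rel|² = 185;  v_rel·d = (8)·(-17) + (11)·(-9) = -235
185·t² + 470·t + 366 = 0  ⇒  m = (-235)² − 185·366 = -12485
m = -12485 < 0,  v_rel·d = -235 < 0  ⇒  outside

inside=no margin=-12485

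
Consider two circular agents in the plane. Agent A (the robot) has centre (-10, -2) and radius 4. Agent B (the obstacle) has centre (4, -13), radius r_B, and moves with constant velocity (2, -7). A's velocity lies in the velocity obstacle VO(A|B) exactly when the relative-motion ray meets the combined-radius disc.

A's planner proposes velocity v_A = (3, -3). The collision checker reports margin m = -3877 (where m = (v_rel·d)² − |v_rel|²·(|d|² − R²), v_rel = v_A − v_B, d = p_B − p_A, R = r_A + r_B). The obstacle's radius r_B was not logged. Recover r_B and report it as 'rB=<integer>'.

m = -3877
d = (14, -11);  v_rel = (1, 4),  |v_rel|² = 17
v_rel×d = (1)·(-11) − (4)·(14) = -67
since m = R²·17 − (-67)²:  R² = (4489 + -3877) / 17 = 36
R = √36 = 6  ⇒  r_B = 6 − 4 = 2

rB=2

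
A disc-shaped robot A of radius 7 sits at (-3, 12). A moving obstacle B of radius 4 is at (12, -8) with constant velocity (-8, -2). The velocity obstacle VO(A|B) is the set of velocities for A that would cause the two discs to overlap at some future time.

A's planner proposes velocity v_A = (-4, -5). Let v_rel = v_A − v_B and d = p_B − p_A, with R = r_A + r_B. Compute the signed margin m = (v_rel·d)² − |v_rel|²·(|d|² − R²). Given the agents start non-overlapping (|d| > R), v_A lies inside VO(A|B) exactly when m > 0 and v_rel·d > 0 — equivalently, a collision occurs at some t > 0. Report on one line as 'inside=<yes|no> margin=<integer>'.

d = (15, -20),  |d|² = 625;  R = 7+4 = 11,  c = 625−11² = 504
v_rel = (4, -3),  |v_rel|² = 25;  v_rel·d = (4)·(15) + (-3)·(-20) = 120
25·t² − 240·t + 504 = 0  ⇒  m = 120² − 25·504 = 1800
m = 1800 > 0,  v_rel·d = 120 > 0  ⇒  inside

inside=yes margin=1800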